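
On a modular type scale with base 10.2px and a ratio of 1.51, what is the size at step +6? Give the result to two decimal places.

120.91px

10.2 × 1.51⁶ = 10.2 × 11.85391 ≈ 120.91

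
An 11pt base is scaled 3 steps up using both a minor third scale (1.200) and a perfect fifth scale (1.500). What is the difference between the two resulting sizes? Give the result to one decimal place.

Minor third: 11.0 × 1.200³ = 19.008pt
Perfect fifth: 11.0 × 1.500³ = 37.125pt
Difference: 37.125 − 19.008 = 18.117pt

18.1pt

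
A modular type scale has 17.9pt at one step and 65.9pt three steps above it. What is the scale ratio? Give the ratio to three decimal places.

r³ = 65.9 / 17.9, so r = (65.9/17.9)^(1/3).
r = 3.6816^(1/3) ≈ 1.5441

1.544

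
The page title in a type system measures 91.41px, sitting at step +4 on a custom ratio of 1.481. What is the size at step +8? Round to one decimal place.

Moving from step +4 to step +8 is 4 steps up, so multiply by r⁴.
91.41 × 1.481⁴ = 91.41 × 4.81083 ≈ 439.758

439.8px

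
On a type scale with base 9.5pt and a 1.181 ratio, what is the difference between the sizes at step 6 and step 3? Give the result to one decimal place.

Step 3: 9.5 × 1.181³ = 15.649pt
Step 6: 9.5 × 1.181⁶ = 25.776pt
Difference: 25.776 − 15.649 = 10.127pt

10.1pt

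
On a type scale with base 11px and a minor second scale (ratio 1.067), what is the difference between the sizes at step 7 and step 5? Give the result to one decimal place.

Step 5: 11.0 × 1.067⁵ = 15.213px
Step 7: 11.0 × 1.067⁷ = 17.320px
Difference: 17.320 − 15.213 = 2.107px

2.1px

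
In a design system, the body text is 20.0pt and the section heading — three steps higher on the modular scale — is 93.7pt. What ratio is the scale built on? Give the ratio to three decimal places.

1.673

The ratio satisfies 20.0 × r³ = 93.7, so r = (93.7 / 20.0)^(1/3).
r = 4.6850^(1/3) ≈ 1.6733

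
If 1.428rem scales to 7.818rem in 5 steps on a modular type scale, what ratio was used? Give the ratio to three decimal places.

1.405

The ratio satisfies 1.428 × r⁵ = 7.818, so r = (7.818 / 1.428)^(1/5).
r = 5.4748^(1/5) ≈ 1.4050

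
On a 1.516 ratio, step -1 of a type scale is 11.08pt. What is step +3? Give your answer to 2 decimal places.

11.08 × 1.516⁴ = 11.08 × 5.28198 ≈ 58.524

58.52pt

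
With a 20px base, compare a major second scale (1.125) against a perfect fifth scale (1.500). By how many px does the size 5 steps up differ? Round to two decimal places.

Major second: 20.0 × 1.125⁵ = 36.0406px
Perfect fifth: 20.0 × 1.500⁵ = 151.8750px
Difference: 151.8750 − 36.0406 = 115.8344px

115.83px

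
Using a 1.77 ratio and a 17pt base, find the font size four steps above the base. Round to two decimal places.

17.0 × 1.77⁴ = 17.0 × 9.81506 ≈ 166.86

166.86pt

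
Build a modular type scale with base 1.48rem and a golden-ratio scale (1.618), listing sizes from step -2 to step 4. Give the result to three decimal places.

0.565rem, 0.915rem, 1.480rem, 2.395rem, 3.875rem, 6.269rem, 10.143rem

Step -2: 1.48 ÷ 1.618² = 0.565
Step -1: 1.48 ÷ 1.618 = 0.915
Step 0: 1.48rem
Step 1: 1.48 × 1.618 = 2.395
Step 2: 1.48 × 1.618² = 3.875
Step 3: 1.48 × 1.618³ = 6.269
Step 4: 1.48 × 1.618⁴ = 10.143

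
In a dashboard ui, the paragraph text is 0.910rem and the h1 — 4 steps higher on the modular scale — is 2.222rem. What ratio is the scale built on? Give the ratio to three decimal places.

1.250

The ratio satisfies 0.910 × r⁴ = 2.222, so r = (2.222 / 0.910)^(1/4).
r = 2.4418^(1/4) ≈ 1.2500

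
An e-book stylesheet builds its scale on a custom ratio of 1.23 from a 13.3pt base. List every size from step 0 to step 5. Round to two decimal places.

13.30pt, 16.36pt, 20.12pt, 24.75pt, 30.44pt, 37.44pt

Step 0: 13.3pt
Step 1: 13.3 × 1.23 = 16.36
Step 2: 13.3 × 1.23² = 20.12
Step 3: 13.3 × 1.23³ = 24.75
Step 4: 13.3 × 1.23⁴ = 30.44
Step 5: 13.3 × 1.23⁵ = 37.44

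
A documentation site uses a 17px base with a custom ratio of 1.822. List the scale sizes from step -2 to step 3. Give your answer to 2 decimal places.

Step -2: 17.0 ÷ 1.822² = 5.12
Step -1: 17.0 ÷ 1.822 = 9.33
Step 0: 17px
Step 1: 17.0 × 1.822 = 30.97
Step 2: 17.0 × 1.822² = 56.43
Step 3: 17.0 × 1.822³ = 102.82

5.12px, 9.33px, 17.00px, 30.97px, 56.43px, 102.82px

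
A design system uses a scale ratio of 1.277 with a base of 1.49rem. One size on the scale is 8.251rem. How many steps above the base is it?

7

1.277ⁿ = 8.251 / 1.49 = 5.5376
n = ln(5.5376) / ln(1.277) = 1.7116 / 0.2445 ≈ 7.00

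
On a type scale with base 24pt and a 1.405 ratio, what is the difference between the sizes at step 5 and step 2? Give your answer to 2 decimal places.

Step 2: 24.0 × 1.405² = 47.3766pt
Step 5: 24.0 × 1.405⁵ = 131.3992pt
Difference: 131.3992 − 47.3766 = 84.0226pt

84.02pt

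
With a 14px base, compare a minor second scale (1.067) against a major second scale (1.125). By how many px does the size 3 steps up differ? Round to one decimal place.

2.9px

Minor second: 14.0 × 1.067³ = 17.007px
Major second: 14.0 × 1.125³ = 19.934px
Difference: 19.934 − 17.007 = 2.927px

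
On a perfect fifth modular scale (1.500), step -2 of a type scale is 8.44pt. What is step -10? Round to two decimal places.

8.44 ÷ 1.500⁸ = 8.44 ÷ 25.62891 ≈ 0.329

0.33pt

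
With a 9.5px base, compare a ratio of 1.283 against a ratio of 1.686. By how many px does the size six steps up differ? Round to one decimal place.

175.8px

At 1.283: 9.5 × 1.283⁶ = 42.372px
At 1.686: 9.5 × 1.686⁶ = 218.207px
Difference: 218.207 − 42.372 = 175.835px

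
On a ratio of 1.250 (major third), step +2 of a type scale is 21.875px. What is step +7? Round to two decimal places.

Moving from step +2 to step +7 is 5 steps up, so multiply by r⁵.
21.875 × 1.250⁵ = 21.875 × 3.05176 ≈ 66.757

66.76px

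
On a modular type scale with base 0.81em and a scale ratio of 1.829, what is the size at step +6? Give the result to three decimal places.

A modular type scale is a geometric sequence: sizeₙ = base × rⁿ.
0.81 × 1.829⁶ = 0.81 × 37.43538 ≈ 30.323

30.323em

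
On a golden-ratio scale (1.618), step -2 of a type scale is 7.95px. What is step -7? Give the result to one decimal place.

0.7px

The gap is -7 − (-2) = -5 steps, so the factor is 1.618^-5.
7.95 ÷ 1.618⁵ = 7.95 ÷ 11.08901 ≈ 0.717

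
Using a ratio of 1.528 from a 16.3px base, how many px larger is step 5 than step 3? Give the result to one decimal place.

77.6px

Step 3: 16.3 × 1.528³ = 58.151px
Step 5: 16.3 × 1.528⁵ = 135.770px
Difference: 135.770 − 58.151 = 77.619px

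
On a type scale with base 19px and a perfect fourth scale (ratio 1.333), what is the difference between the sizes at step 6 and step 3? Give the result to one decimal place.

61.6px

Step 3: 19.0 × 1.333³ = 45.003px
Step 6: 19.0 × 1.333⁶ = 106.594px
Difference: 106.594 − 45.003 = 61.591px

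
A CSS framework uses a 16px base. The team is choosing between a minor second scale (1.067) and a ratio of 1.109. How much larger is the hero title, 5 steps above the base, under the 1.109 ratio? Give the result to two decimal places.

4.71px

Minor second: 16.0 × 1.067⁵ = 22.1280px
At 1.109: 16.0 × 1.109⁵ = 26.8397px
Difference: 26.8397 − 22.1280 = 4.7117px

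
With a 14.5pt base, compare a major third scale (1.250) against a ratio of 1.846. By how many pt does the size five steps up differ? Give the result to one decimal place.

Major third: 14.5 × 1.250⁵ = 44.250pt
At 1.846: 14.5 × 1.846⁵ = 310.833pt
Difference: 310.833 − 44.250 = 266.583pt

266.6pt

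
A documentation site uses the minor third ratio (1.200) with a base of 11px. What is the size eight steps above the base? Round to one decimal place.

47.3px

Every step multiplies by the scale ratio.
11.0 × 1.200⁸ = 11.0 × 4.29982 ≈ 47.30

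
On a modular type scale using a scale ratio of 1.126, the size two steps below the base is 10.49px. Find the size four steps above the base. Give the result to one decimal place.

The gap is 4 − (-2) = 6 steps, so the factor is 1.126^6.
10.49 × 1.126⁶ = 10.49 × 2.03812 ≈ 21.380

21.4px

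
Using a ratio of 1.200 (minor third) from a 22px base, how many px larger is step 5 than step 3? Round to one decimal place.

16.7px

Step 3: 22.0 × 1.200³ = 38.016px
Step 5: 22.0 × 1.200⁵ = 54.743px
Difference: 54.743 − 38.016 = 16.727px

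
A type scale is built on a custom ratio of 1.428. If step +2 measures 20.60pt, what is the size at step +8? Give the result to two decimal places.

Moving from step +2 to step +8 is 6 steps up, so multiply by r⁶.
20.60 × 1.428⁶ = 20.60 × 8.47948 ≈ 174.677

174.68pt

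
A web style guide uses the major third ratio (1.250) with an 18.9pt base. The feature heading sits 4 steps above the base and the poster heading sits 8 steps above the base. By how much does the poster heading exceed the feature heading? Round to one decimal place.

66.5pt

Step 4: 18.9 × 1.250⁴ = 46.143pt
Step 8: 18.9 × 1.250⁸ = 112.653pt
Difference: 112.653 − 46.143 = 66.510pt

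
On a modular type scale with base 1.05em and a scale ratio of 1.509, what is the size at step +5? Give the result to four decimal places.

8.2155em

1.05 × 1.509⁵ = 1.05 × 7.82431 ≈ 8.2155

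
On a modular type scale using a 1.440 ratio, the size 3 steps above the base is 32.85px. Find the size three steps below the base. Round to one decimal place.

Moving from step +3 to step -3 is 6 steps down, so divide by r⁶.
32.85 ÷ 1.440⁶ = 32.85 ÷ 8.91610 ≈ 3.684

3.7px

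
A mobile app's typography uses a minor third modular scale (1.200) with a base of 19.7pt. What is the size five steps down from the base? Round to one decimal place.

19.7 ÷ 1.200⁵ = 19.7 ÷ 2.48832 ≈ 7.92

7.9pt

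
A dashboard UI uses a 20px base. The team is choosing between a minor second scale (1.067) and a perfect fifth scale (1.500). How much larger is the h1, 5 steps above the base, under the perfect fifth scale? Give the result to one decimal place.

124.2px

Minor second: 20.0 × 1.067⁵ = 27.660px
Perfect fifth: 20.0 × 1.500⁵ = 151.875px
Difference: 151.875 − 27.660 = 124.215px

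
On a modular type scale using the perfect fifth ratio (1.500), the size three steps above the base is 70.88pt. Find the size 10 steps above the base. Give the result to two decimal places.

70.88 × 1.500⁷ = 70.88 × 17.08594 ≈ 1211.051

1211.05pt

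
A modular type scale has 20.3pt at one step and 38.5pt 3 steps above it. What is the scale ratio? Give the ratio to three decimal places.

1.238

r³ = 38.5 / 20.3, so r = (38.5/20.3)^(1/3).
r = 1.8966^(1/3) ≈ 1.2378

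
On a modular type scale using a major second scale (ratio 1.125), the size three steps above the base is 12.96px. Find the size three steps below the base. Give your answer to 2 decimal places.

6.39px

12.96 ÷ 1.125⁶ = 12.96 ÷ 2.02729 ≈ 6.393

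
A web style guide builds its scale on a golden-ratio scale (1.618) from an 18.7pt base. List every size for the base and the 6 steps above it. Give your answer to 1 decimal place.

18.7pt, 30.3pt, 49.0pt, 79.2pt, 128.2pt, 207.4pt, 335.5pt

Step 0: 18.7pt
Step 1: 18.7 × 1.618 = 30.3
Step 2: 18.7 × 1.618² = 49.0
Step 3: 18.7 × 1.618³ = 79.2
Step 4: 18.7 × 1.618⁴ = 128.2
Step 5: 18.7 × 1.618⁵ = 207.4
Step 6: 18.7 × 1.618⁶ = 335.5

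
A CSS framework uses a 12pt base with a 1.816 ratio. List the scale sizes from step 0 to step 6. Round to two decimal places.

Step 0: 12pt
Step 1: 12.0 × 1.816 = 21.79
Step 2: 12.0 × 1.816² = 39.57
Step 3: 12.0 × 1.816³ = 71.87
Step 4: 12.0 × 1.816⁴ = 130.51
Step 5: 12.0 × 1.816⁵ = 237.01
Step 6: 12.0 × 1.816⁶ = 430.40

12.00pt, 21.79pt, 39.57pt, 71.87pt, 130.51pt, 237.01pt, 430.40pt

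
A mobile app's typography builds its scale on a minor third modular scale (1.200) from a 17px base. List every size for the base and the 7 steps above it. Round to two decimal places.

17.00px, 20.40px, 24.48px, 29.38px, 35.25px, 42.30px, 50.76px, 60.91px

Step 0: 17px
Step 1: 17.0 × 1.200 = 20.40
Step 2: 17.0 × 1.200² = 24.48
Step 3: 17.0 × 1.200³ = 29.38
Step 4: 17.0 × 1.200⁴ = 35.25
Step 5: 17.0 × 1.200⁵ = 42.30
Step 6: 17.0 × 1.200⁶ = 50.76
Step 7: 17.0 × 1.200⁷ = 60.91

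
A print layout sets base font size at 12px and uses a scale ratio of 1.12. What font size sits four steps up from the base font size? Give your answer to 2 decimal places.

12.0 × 1.12⁴ = 12.0 × 1.57352 ≈ 18.88

18.88px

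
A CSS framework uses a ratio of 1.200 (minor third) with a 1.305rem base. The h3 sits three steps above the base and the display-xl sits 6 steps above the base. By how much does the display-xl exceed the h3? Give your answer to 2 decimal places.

Step 3: 1.305 × 1.200³ = 2.2550rem
Step 6: 1.305 × 1.200⁶ = 3.8967rem
Difference: 3.8967 − 2.2550 = 1.6417rem

1.64rem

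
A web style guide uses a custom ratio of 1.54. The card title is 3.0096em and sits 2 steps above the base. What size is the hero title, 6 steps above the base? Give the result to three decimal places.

16.927em

The gap is 6 − (2) = 4 steps, so the factor is 1.54^4.
3.0096 × 1.54⁴ = 3.0096 × 5.62449 ≈ 16.927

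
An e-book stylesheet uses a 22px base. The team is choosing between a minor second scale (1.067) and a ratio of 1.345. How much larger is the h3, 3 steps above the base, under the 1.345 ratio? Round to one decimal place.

26.8px

Minor second: 22.0 × 1.067³ = 26.725px
At 1.345: 22.0 × 1.345³ = 53.529px
Difference: 53.529 − 26.725 = 26.804px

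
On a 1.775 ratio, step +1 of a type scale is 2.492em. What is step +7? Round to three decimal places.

2.492 × 1.775⁶ = 2.492 × 31.27448 ≈ 77.936

77.936em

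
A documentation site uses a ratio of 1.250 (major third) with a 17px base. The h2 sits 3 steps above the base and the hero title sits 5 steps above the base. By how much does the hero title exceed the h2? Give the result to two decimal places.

18.68px

Step 3: 17.0 × 1.250³ = 33.2031px
Step 5: 17.0 × 1.250⁵ = 51.8799px
Difference: 51.8799 − 33.2031 = 18.6768px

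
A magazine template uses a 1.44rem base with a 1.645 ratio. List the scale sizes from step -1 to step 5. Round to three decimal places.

Step -1: 1.44 ÷ 1.645 = 0.875
Step 0: 1.44rem
Step 1: 1.44 × 1.645 = 2.369
Step 2: 1.44 × 1.645² = 3.897
Step 3: 1.44 × 1.645³ = 6.410
Step 4: 1.44 × 1.645⁴ = 10.545
Step 5: 1.44 × 1.645⁵ = 17.346

0.875rem, 1.440rem, 2.369rem, 3.897rem, 6.410rem, 10.545rem, 17.346rem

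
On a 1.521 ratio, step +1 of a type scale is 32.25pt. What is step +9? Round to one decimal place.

923.8pt

32.25 × 1.521⁸ = 32.25 × 28.64400 ≈ 923.769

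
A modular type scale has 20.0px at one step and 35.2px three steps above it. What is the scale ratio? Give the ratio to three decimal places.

r³ = 35.2 / 20.0, so r = (35.2/20.0)^(1/3).
r = 1.7600^(1/3) ≈ 1.2074

1.207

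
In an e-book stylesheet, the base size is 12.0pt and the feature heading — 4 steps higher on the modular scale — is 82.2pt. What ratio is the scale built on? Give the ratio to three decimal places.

r⁴ = 82.2 / 12.0, so r = (82.2/12.0)^(1/4).
r = 6.8500^(1/4) ≈ 1.6178

1.618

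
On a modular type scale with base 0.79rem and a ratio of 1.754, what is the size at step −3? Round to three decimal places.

0.146rem

A modular type scale is a geometric sequence: sizeₙ = base × rⁿ.
0.79 ÷ 1.754³ = 0.79 ÷ 5.39621 ≈ 0.146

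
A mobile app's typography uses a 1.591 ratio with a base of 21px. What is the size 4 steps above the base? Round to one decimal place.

21.0 × 1.591⁴ = 21.0 × 6.40738 ≈ 134.56

134.6px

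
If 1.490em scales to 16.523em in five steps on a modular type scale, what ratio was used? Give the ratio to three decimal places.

r⁵ = 16.523 / 1.490, so r = (16.523/1.490)^(1/5).
r = 11.0893^(1/5) ≈ 1.6180

1.618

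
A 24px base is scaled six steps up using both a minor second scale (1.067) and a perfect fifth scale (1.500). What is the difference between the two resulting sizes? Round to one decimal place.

Minor second: 24.0 × 1.067⁶ = 35.416px
Perfect fifth: 24.0 × 1.500⁶ = 273.375px
Difference: 273.375 − 35.416 = 237.959px

238.0px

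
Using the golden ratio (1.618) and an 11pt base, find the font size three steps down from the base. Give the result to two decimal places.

2.60pt

Every step multiplies by the scale ratio.
11.0 ÷ 1.618³ = 11.0 ÷ 4.23580 ≈ 2.60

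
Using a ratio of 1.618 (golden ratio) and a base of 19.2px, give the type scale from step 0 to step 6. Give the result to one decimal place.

Step 0: 19.2px
Step 1: 19.2 × 1.618 = 31.1
Step 2: 19.2 × 1.618² = 50.3
Step 3: 19.2 × 1.618³ = 81.3
Step 4: 19.2 × 1.618⁴ = 131.6
Step 5: 19.2 × 1.618⁵ = 212.9
Step 6: 19.2 × 1.618⁶ = 344.5

19.2px, 31.1px, 50.3px, 81.3px, 131.6px, 212.9px, 344.5px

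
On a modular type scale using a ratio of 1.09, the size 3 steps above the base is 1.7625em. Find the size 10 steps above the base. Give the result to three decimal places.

1.7625 × 1.09⁷ = 1.7625 × 1.82804 ≈ 3.222

3.222em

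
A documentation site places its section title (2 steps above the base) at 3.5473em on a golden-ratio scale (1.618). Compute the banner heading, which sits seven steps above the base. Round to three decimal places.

Moving from step +2 to step +7 is 5 steps up, so multiply by r⁵.
3.5473 × 1.618⁵ = 3.5473 × 11.08901 ≈ 39.336

39.336em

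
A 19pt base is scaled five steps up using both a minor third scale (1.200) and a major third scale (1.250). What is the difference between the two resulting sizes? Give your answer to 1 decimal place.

10.7pt

Minor third: 19.0 × 1.200⁵ = 47.278pt
Major third: 19.0 × 1.250⁵ = 57.983pt
Difference: 57.983 − 47.278 = 10.705pt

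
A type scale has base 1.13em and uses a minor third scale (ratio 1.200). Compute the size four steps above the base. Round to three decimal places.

2.343em

1.13 × 1.200⁴ = 1.13 × 2.07360 ≈ 2.343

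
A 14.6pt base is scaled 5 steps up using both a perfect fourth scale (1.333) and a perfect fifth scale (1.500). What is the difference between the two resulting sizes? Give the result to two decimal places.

49.42pt

Perfect fourth: 14.6 × 1.333⁵ = 61.4474pt
Perfect fifth: 14.6 × 1.500⁵ = 110.8687pt
Difference: 110.8687 − 61.4474 = 49.4213pt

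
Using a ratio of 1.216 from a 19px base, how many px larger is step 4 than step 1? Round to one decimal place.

18.4px

Step 1: 19.0 × 1.216 = 23.104px
Step 4: 19.0 × 1.216⁴ = 41.542px
Difference: 41.542 − 23.104 = 18.438px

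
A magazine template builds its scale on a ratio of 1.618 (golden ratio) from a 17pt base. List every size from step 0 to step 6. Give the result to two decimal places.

17.00pt, 27.51pt, 44.50pt, 72.01pt, 116.51pt, 188.51pt, 305.01pt

Step 0: 17pt
Step 1: 17.0 × 1.618 = 27.51
Step 2: 17.0 × 1.618² = 44.50
Step 3: 17.0 × 1.618³ = 72.01
Step 4: 17.0 × 1.618⁴ = 116.51
Step 5: 17.0 × 1.618⁵ = 188.51
Step 6: 17.0 × 1.618⁶ = 305.01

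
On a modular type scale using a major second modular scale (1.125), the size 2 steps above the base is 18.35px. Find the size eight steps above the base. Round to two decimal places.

37.20px

Moving from step +2 to step +8 is 6 steps up, so multiply by r⁶.
18.35 × 1.125⁶ = 18.35 × 2.02729 ≈ 37.201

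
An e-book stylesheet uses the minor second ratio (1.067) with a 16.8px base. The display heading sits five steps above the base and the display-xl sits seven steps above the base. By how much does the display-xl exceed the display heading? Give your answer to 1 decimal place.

3.2px

Step 5: 16.8 × 1.067⁵ = 23.234px
Step 7: 16.8 × 1.067⁷ = 26.452px
Difference: 26.452 − 23.234 = 3.218px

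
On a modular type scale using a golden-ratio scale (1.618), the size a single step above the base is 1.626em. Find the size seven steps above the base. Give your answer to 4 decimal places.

29.1737em

1.626 × 1.618⁶ = 1.626 × 17.94201 ≈ 29.1737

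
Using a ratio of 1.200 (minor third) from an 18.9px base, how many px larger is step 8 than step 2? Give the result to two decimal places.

54.05px

Step 2: 18.9 × 1.200² = 27.2160px
Step 8: 18.9 × 1.200⁸ = 81.2665px
Difference: 81.2665 − 27.2160 = 54.0505px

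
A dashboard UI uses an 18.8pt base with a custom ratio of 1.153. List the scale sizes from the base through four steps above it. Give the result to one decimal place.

Step 0: 18.8pt
Step 1: 18.8 × 1.153 = 21.7
Step 2: 18.8 × 1.153² = 25.0
Step 3: 18.8 × 1.153³ = 28.8
Step 4: 18.8 × 1.153⁴ = 33.2

18.8pt, 21.7pt, 25.0pt, 28.8pt, 33.2pt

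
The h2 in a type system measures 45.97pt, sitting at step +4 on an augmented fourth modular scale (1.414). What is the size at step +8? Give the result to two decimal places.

The gap is 8 − (4) = 4 steps, so the factor is 1.414^4.
45.97 × 1.414⁴ = 45.97 × 3.99758 ≈ 183.769

183.77pt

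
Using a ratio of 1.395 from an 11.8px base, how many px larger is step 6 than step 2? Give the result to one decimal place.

Step 2: 11.8 × 1.395² = 22.963px
Step 6: 11.8 × 1.395⁶ = 86.962px
Difference: 86.962 − 22.963 = 63.999px

64.0px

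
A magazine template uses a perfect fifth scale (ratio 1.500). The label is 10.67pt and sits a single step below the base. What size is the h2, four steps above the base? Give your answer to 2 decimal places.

81.03pt

Moving from step -1 to step +4 is 5 steps up, so multiply by r⁵.
10.67 × 1.500⁵ = 10.67 × 7.59375 ≈ 81.025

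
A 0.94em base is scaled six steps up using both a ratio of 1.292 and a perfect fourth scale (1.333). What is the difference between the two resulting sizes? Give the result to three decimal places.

0.901em

At 1.292: 0.94 × 1.292⁶ = 4.37223em
Perfect fourth: 0.94 × 1.333⁶ = 5.27362em
Difference: 5.27362 − 4.37223 = 0.90139em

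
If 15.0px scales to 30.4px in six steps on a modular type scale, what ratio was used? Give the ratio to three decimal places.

1.125

r⁶ = 30.4 / 15.0, so r = (30.4/15.0)^(1/6).
r = 2.0267^(1/6) ≈ 1.1249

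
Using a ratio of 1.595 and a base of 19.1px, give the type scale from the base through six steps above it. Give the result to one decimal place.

Step 0: 19.1px
Step 1: 19.1 × 1.595 = 30.5
Step 2: 19.1 × 1.595² = 48.6
Step 3: 19.1 × 1.595³ = 77.5
Step 4: 19.1 × 1.595⁴ = 123.6
Step 5: 19.1 × 1.595⁵ = 197.2
Step 6: 19.1 × 1.595⁶ = 314.5

19.1px, 30.5px, 48.6px, 77.5px, 123.6px, 197.2px, 314.5px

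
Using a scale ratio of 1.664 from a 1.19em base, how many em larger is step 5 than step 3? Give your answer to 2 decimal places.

9.70em

Step 3: 1.19 × 1.664³ = 5.4829em
Step 5: 1.19 × 1.664⁵ = 15.1815em
Difference: 15.1815 − 5.4829 = 9.6986em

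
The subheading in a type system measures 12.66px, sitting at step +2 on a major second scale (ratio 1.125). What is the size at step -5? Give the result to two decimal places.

The gap is -5 − (2) = -7 steps, so the factor is 1.125^-7.
12.66 ÷ 1.125⁷ = 12.66 ÷ 2.28070 ≈ 5.551

5.55px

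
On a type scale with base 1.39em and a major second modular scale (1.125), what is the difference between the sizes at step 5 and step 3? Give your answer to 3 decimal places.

Step 3: 1.39 × 1.125³ = 1.97912em
Step 5: 1.39 × 1.125⁵ = 2.50483em
Difference: 2.50483 − 1.97912 = 0.52571em

0.526em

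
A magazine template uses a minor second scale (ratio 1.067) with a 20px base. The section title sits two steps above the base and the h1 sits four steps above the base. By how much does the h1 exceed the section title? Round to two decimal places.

3.15px

Step 2: 20.0 × 1.067² = 22.7698px
Step 4: 20.0 × 1.067⁴ = 25.9231px
Difference: 25.9231 − 22.7698 = 3.1533px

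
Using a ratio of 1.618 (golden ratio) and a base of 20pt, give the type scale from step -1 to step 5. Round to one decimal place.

Step -1: 20.0 ÷ 1.618 = 12.4
Step 0: 20pt
Step 1: 20.0 × 1.618 = 32.4
Step 2: 20.0 × 1.618² = 52.4
Step 3: 20.0 × 1.618³ = 84.7
Step 4: 20.0 × 1.618⁴ = 137.1
Step 5: 20.0 × 1.618⁵ = 221.8

12.4pt, 20.0pt, 32.4pt, 52.4pt, 84.7pt, 137.1pt, 221.8pt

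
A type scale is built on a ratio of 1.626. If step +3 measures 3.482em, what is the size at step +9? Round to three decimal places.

64.351em

3.482 × 1.626⁶ = 3.482 × 18.48091 ≈ 64.351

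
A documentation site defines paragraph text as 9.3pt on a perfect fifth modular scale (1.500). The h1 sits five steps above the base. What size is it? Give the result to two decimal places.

Every step multiplies by the scale ratio.
9.3 × 1.500⁵ = 9.3 × 7.59375 ≈ 70.62

70.62pt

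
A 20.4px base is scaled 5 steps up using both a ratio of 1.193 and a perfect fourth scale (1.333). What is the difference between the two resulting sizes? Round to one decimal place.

At 1.193: 20.4 × 1.193⁵ = 49.298px
Perfect fourth: 20.4 × 1.333⁵ = 85.858px
Difference: 85.858 − 49.298 = 36.560px

36.6px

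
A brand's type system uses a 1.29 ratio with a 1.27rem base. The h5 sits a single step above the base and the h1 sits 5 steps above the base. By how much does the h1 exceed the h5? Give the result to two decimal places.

Step 1: 1.27 × 1.29 = 1.6383rem
Step 5: 1.27 × 1.29⁵ = 4.5368rem
Difference: 4.5368 − 1.6383 = 2.8985rem

2.90rem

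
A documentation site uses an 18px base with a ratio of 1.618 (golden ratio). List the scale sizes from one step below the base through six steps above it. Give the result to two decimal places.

Step -1: 18.0 ÷ 1.618 = 11.12
Step 0: 18px
Step 1: 18.0 × 1.618 = 29.12
Step 2: 18.0 × 1.618² = 47.12
Step 3: 18.0 × 1.618³ = 76.24
Step 4: 18.0 × 1.618⁴ = 123.36
Step 5: 18.0 × 1.618⁵ = 199.60
Step 6: 18.0 × 1.618⁶ = 322.96

11.12px, 18.00px, 29.12px, 47.12px, 76.24px, 123.36px, 199.60px, 322.96px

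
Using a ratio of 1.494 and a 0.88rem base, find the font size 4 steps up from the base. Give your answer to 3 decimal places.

4.384rem

Each step on a modular scale multiplies by the ratio, so the size n steps from the base is base × ratioⁿ.
0.88 × 1.494⁴ = 0.88 × 4.98198 ≈ 4.384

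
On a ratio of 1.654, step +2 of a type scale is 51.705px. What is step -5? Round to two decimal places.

1.53px

Moving from step +2 to step -5 is 7 steps down, so divide by r⁷.
51.705 ÷ 1.654⁷ = 51.705 ÷ 33.86480 ≈ 1.527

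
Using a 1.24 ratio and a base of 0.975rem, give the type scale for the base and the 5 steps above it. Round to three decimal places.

0.975rem, 1.209rem, 1.499rem, 1.859rem, 2.305rem, 2.858rem

Step 0: 0.975rem
Step 1: 0.975 × 1.24 = 1.209
Step 2: 0.975 × 1.24² = 1.499
Step 3: 0.975 × 1.24³ = 1.859
Step 4: 0.975 × 1.24⁴ = 2.305
Step 5: 0.975 × 1.24⁵ = 2.858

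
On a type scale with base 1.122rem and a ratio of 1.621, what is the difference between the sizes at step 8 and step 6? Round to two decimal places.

Step 6: 1.122 × 1.621⁶ = 20.3559rem
Step 8: 1.122 × 1.621⁸ = 53.4881rem
Difference: 53.4881 − 20.3559 = 33.1322rem

33.13rem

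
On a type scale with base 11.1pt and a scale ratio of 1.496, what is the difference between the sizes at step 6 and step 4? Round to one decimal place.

68.8pt

Step 4: 11.1 × 1.496⁴ = 55.597pt
Step 6: 11.1 × 1.496⁶ = 124.426pt
Difference: 124.426 − 55.597 = 68.829pt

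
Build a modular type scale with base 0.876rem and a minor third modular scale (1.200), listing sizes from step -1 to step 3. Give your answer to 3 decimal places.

0.730rem, 0.876rem, 1.051rem, 1.261rem, 1.514rem

Step -1: 0.876 ÷ 1.200 = 0.730
Step 0: 0.876rem
Step 1: 0.876 × 1.200 = 1.051
Step 2: 0.876 × 1.200² = 1.261
Step 3: 0.876 × 1.200³ = 1.514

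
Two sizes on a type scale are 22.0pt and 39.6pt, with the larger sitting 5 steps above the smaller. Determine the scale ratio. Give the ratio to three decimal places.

The ratio satisfies 22.0 × r⁵ = 39.6, so r = (39.6 / 22.0)^(1/5).
r = 1.8000^(1/5) ≈ 1.1247

1.125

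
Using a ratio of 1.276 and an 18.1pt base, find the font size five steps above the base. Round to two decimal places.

61.23pt

18.1 × 1.276⁵ = 18.1 × 3.38262 ≈ 61.23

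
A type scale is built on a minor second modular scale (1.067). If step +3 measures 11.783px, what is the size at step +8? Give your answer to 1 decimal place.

16.3px

Moving from step +3 to step +8 is 5 steps up, so multiply by r⁵.
11.783 × 1.067⁵ = 11.783 × 1.38300 ≈ 16.296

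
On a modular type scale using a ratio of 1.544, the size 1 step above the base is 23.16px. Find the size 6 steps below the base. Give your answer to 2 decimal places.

23.16 ÷ 1.544⁷ = 23.16 ÷ 20.91853 ≈ 1.107

1.11px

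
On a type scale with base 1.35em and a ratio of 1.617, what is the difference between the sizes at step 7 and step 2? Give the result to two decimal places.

Step 2: 1.35 × 1.617² = 3.5298em
Step 7: 1.35 × 1.617⁷ = 39.0215em
Difference: 39.0215 − 3.5298 = 35.4917em

35.49em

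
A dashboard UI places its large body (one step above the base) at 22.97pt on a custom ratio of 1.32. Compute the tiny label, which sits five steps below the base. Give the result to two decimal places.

22.97 ÷ 1.32⁶ = 22.97 ÷ 5.28985 ≈ 4.342

4.34pt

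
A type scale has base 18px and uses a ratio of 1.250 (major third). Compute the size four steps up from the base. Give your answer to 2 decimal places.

18.0 × 1.250⁴ = 18.0 × 2.44141 ≈ 43.95

43.95px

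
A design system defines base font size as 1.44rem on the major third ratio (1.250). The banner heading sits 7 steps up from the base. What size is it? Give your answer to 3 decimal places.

6.866rem

1.44 × 1.250⁷ = 1.44 × 4.76837 ≈ 6.866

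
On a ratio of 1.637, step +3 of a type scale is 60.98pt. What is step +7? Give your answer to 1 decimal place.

60.98 × 1.637⁴ = 60.98 × 7.18116 ≈ 437.907

437.9pt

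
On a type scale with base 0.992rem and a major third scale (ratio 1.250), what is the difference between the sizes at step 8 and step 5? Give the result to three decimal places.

Step 5: 0.992 × 1.250⁵ = 3.02734rem
Step 8: 0.992 × 1.250⁸ = 5.91278rem
Difference: 5.91278 − 3.02734 = 2.88544rem

2.885rem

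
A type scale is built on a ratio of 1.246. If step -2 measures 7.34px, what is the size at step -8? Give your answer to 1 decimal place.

2.0px

7.34 ÷ 1.246⁶ = 7.34 ÷ 3.74204 ≈ 1.961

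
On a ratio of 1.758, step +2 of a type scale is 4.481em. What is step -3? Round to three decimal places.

0.267em

The gap is -3 − (2) = -5 steps, so the factor is 1.758^-5.
4.481 ÷ 1.758⁵ = 4.481 ÷ 16.79169 ≈ 0.267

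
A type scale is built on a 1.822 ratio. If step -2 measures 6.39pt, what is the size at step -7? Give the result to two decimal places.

0.32pt

6.39 ÷ 1.822⁵ = 6.39 ÷ 20.07899 ≈ 0.318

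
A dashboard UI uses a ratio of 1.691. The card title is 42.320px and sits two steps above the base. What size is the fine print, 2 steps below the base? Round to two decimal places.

5.18px

Moving from step +2 to step -2 is 4 steps down, so divide by r⁴.
42.320 ÷ 1.691⁴ = 42.320 ÷ 8.17663 ≈ 5.176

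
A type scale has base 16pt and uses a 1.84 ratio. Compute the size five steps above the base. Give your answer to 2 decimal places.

337.45pt

A modular type scale is a geometric sequence: sizeₙ = base × rⁿ.
16.0 × 1.84⁵ = 16.0 × 21.09061 ≈ 337.45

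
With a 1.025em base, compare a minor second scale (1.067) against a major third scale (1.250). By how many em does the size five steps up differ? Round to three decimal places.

1.710em

Minor second: 1.025 × 1.067⁵ = 1.41757em
Major third: 1.025 × 1.250⁵ = 3.12805em
Difference: 3.12805 − 1.41757 = 1.71048em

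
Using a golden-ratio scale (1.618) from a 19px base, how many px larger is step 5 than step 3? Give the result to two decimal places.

Step 3: 19.0 × 1.618³ = 80.4802px
Step 5: 19.0 × 1.618⁵ = 210.6911px
Difference: 210.6911 − 80.4802 = 130.2109px

130.21px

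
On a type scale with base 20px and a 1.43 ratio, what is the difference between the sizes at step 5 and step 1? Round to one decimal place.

91.0px

Step 1: 20.0 × 1.43 = 28.600px
Step 5: 20.0 × 1.43⁵ = 119.594px
Difference: 119.594 − 28.600 = 90.994px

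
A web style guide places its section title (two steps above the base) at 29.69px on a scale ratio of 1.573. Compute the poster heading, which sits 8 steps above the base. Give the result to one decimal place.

Moving from step +2 to step +8 is 6 steps up, so multiply by r⁶.
29.69 × 1.573⁶ = 29.69 × 15.14859 ≈ 449.762

449.8px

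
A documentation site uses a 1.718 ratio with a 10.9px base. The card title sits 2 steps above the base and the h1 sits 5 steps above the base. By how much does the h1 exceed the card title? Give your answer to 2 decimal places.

Step 2: 10.9 × 1.718² = 32.1716px
Step 5: 10.9 × 1.718⁵ = 163.1332px
Difference: 163.1332 − 32.1716 = 130.9616px

130.96px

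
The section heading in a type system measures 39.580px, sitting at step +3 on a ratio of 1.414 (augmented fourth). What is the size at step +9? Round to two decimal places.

316.35px

39.580 × 1.414⁶ = 39.580 × 7.99275 ≈ 316.353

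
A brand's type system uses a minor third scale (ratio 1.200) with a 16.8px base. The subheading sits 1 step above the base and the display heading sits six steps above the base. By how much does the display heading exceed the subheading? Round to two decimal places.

30.00px

Step 1: 16.8 × 1.200 = 20.1600px
Step 6: 16.8 × 1.200⁶ = 50.1645px
Difference: 50.1645 − 20.1600 = 30.0045px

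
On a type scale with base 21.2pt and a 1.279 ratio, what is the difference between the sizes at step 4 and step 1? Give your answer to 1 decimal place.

Step 1: 21.2 × 1.279 = 27.115pt
Step 4: 21.2 × 1.279⁴ = 56.731pt
Difference: 56.731 − 27.115 = 29.616pt

29.6pt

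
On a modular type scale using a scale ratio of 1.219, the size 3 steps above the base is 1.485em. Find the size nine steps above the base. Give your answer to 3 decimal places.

4.872em

Moving from step +3 to step +9 is 6 steps up, so multiply by r⁶.
1.485 × 1.219⁶ = 1.485 × 3.28112 ≈ 4.872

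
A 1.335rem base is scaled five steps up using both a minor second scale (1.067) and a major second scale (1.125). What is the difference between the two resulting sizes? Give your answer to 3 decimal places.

Minor second: 1.335 × 1.067⁵ = 1.84630rem
Major second: 1.335 × 1.125⁵ = 2.40571rem
Difference: 2.40571 − 1.84630 = 0.55941rem

0.559rem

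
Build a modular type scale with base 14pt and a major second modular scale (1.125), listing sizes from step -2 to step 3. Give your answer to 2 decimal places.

11.06pt, 12.44pt, 14.00pt, 15.75pt, 17.72pt, 19.93pt

Step -2: 14.0 ÷ 1.125² = 11.06
Step -1: 14.0 ÷ 1.125 = 12.44
Step 0: 14pt
Step 1: 14.0 × 1.125 = 15.75
Step 2: 14.0 × 1.125² = 17.72
Step 3: 14.0 × 1.125³ = 19.93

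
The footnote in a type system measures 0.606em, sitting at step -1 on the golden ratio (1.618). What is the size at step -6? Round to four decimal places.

The gap is -6 − (-1) = -5 steps, so the factor is 1.618^-5.
0.606 ÷ 1.618⁵ = 0.606 ÷ 11.08901 ≈ 0.0546

0.0546em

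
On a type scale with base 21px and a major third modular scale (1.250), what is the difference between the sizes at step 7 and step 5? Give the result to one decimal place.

36.0px

Step 5: 21.0 × 1.250⁵ = 64.087px
Step 7: 21.0 × 1.250⁷ = 100.136px
Difference: 100.136 − 64.087 = 36.049px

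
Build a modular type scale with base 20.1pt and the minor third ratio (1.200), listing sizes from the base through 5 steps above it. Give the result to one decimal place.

20.1pt, 24.1pt, 28.9pt, 34.7pt, 41.7pt, 50.0pt

Step 0: 20.1pt
Step 1: 20.1 × 1.200 = 24.1
Step 2: 20.1 × 1.200² = 28.9
Step 3: 20.1 × 1.200³ = 34.7
Step 4: 20.1 × 1.200⁴ = 41.7
Step 5: 20.1 × 1.200⁵ = 50.0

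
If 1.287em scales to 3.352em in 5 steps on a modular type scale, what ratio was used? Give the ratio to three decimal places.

r⁵ = 3.352 / 1.287, so r = (3.352/1.287)^(1/5).
r = 2.6045^(1/5) ≈ 1.2110

1.211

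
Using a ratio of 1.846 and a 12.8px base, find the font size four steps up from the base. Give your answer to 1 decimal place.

12.8 × 1.846⁴ = 12.8 × 11.61253 ≈ 148.64

148.6px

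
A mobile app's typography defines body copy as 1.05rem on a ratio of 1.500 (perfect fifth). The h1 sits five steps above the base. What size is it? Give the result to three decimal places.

A modular type scale is a geometric sequence: sizeₙ = base × rⁿ.
1.05 × 1.500⁵ = 1.05 × 7.59375 ≈ 7.973

7.973rem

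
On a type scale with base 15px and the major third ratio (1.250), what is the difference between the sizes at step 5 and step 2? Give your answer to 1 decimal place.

22.3px

Step 2: 15.0 × 1.250² = 23.438px
Step 5: 15.0 × 1.250⁵ = 45.776px
Difference: 45.776 − 23.438 = 22.338px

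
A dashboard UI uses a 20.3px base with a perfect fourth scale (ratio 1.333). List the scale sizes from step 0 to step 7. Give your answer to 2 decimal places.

20.30px, 27.06px, 36.07px, 48.08px, 64.09px, 85.44px, 113.89px, 151.81px

Step 0: 20.3px
Step 1: 20.3 × 1.333 = 27.06
Step 2: 20.3 × 1.333² = 36.07
Step 3: 20.3 × 1.333³ = 48.08
Step 4: 20.3 × 1.333⁴ = 64.09
Step 5: 20.3 × 1.333⁵ = 85.44
Step 6: 20.3 × 1.333⁶ = 113.89
Step 7: 20.3 × 1.333⁷ = 151.81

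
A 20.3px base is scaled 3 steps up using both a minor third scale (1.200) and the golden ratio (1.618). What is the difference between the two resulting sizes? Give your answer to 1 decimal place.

50.9px

Minor third: 20.3 × 1.200³ = 35.078px
Golden ratio: 20.3 × 1.618³ = 85.987px
Difference: 85.987 − 35.078 = 50.909px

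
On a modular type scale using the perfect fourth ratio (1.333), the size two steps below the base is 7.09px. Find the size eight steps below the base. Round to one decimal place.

1.3px

Moving from step -2 to step -8 is 6 steps down, so divide by r⁶.
7.09 ÷ 1.333⁶ = 7.09 ÷ 5.61023 ≈ 1.264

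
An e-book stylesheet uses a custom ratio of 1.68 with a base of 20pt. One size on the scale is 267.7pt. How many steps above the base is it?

1.68ⁿ = 267.7 / 20 = 13.3850
n = ln(13.3850) / ln(1.68) = 2.5941 / 0.5188 ≈ 5.00

5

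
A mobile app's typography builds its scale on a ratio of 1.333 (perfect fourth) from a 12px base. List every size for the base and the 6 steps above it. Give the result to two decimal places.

12.00px, 16.00px, 21.32px, 28.42px, 37.89px, 50.50px, 67.32px

Step 0: 12px
Step 1: 12.0 × 1.333 = 16.00
Step 2: 12.0 × 1.333² = 21.32
Step 3: 12.0 × 1.333³ = 28.42
Step 4: 12.0 × 1.333⁴ = 37.89
Step 5: 12.0 × 1.333⁵ = 50.50
Step 6: 12.0 × 1.333⁶ = 67.32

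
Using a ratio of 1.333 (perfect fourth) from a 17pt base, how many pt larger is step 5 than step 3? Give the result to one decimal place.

31.3pt

Step 3: 17.0 × 1.333³ = 40.266pt
Step 5: 17.0 × 1.333⁵ = 71.548pt
Difference: 71.548 − 40.266 = 31.282pt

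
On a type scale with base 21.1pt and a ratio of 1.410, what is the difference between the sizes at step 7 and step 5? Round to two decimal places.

116.19pt

Step 5: 21.1 × 1.410⁵ = 117.5921pt
Step 7: 21.1 × 1.410⁷ = 233.7848pt
Difference: 233.7848 − 117.5921 = 116.1927pt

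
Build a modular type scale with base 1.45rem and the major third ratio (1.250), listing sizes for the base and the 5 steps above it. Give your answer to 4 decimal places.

1.4500rem, 1.8125rem, 2.2656rem, 2.8320rem, 3.5400rem, 4.4250rem

Step 0: 1.45rem
Step 1: 1.45 × 1.250 = 1.8125
Step 2: 1.45 × 1.250² = 2.2656
Step 3: 1.45 × 1.250³ = 2.8320
Step 4: 1.45 × 1.250⁴ = 3.5400
Step 5: 1.45 × 1.250⁵ = 4.4250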